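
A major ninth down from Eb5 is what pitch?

Two letters down from E (plus an octave) reaches D.
A major ninth spans 14 semitones, so from Eb5 the target pitch is Db4.

Db4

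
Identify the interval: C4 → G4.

C to G spans five letter names (C-D-E-F-G), so the interval is some kind of fifth.
C4 to G4 is 7 semitones, matching the perfect fifth exactly, so the quality is perfect.

perfect 5th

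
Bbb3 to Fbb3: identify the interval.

augmented fourth

Descending from Bbb3 to Fbb3 is the same interval as ascending Fbb3 to Bbb3.
F to B spans four letter names (F-G-A-B) — that makes it a fourth of some quality.
A perfect fourth would be 5 semitones; Fbb3 to Bbb3 is 6, one semitone wider, so the interval is augmented.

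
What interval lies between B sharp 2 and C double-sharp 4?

B to C spans two letter names (B-C), plus an octave: a ninth.
B#2 to C##4 is 14 semitones, matching the major ninth exactly, so the quality is major.
(Equivalently, a compound major second: a major second plus an octave.)

major 9th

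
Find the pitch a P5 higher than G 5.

D 6

Five letter names up from G: D.
A perfect fifth spans 7 semitones, so from G5 the target pitch is D6.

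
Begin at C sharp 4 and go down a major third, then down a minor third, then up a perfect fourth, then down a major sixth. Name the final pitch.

D 3

C#4 down a major third → A3 (4 semitones).
A3 down a minor third → F#3 (3 semitones).
A perfect fourth up from F#3 is B3.
B3 down a major sixth → D3 (9 semitones).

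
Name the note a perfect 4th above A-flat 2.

D-flat 3

Four letter names up from A: D.
A perfect fourth is 5 semitones; 5 semitones up from Ab2 gives Db3.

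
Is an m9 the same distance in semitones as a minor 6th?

A minor ninth spans 13 semitones; a minor sixth spans 8 semitones. They differ by 5.

No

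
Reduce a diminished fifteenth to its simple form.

Subtracting seven from the interval number removes an octave: 15 − 7 = 8.
That makes a diminished fifteenth a compound diminished octave — an octave plus a diminished octave.

diminished octave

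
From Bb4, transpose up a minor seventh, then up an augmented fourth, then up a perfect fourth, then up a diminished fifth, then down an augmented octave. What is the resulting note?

A minor seventh up from Bb4 is Ab5.
Up an augmented fourth from Ab5: D6 (6 semitones up).
A perfect fourth up from D6 is G6.
G6 up a diminished fifth → Db7 (6 semitones).
Down an augmented octave from Db7: Dbb6 (13 semitones down).

Dbb6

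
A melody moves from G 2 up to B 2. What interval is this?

major 3rd

G to B spans three letter names (G-A-B), so the interval is some kind of third.
The major third spans 4 semitones, and G2 to B2 is exactly 4 semitones — so this is a major third.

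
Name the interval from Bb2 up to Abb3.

B to A spans seven letter names (B-C-D-E-F-G-A): a seventh.
The major seventh is 11 semitones; here we have 9, two semitones narrower: diminished.

diminished seventh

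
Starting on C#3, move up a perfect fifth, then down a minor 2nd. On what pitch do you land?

F##3

A perfect fifth up from C#3 is G#3.
Down a minor second from G#3: F##3 (1 semitone down).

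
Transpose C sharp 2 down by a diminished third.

Three letter names down from C: A.
A diminished third is 2 semitones; 2 semitones down from C#2 gives A##1.

A double-sharp 1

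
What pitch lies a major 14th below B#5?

C#4

Counting seven letter names plus an octave down from B lands on C.
Moving 23 semitones down from B#5 (the size of a major fourteenth) reaches C#4.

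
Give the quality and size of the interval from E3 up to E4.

E to E is the same letter name, plus an octave, so the interval is some kind of octave.
The perfect octave spans 12 semitones, and E3 to E4 is exactly 12 semitones — so this is a perfect octave.

P8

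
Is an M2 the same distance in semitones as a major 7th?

A major second is 2 semitones but a major seventh is 11 semitones — different sizes.

No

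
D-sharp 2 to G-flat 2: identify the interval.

D to G spans four letter names (D-E-F-G), so the interval is some kind of fourth.
The perfect fourth is 5 semitones; here we have 3, two semitones narrower: doubly diminished.

doubly diminished fourth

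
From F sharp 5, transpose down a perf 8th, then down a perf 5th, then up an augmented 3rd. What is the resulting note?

F#5 down a perfect octave → F#4 (12 semitones).
F#4 down a perfect fifth → B3 (7 semitones).
Up an augmented third from B3: D##4 (5 semitones up).

D double-sharp 4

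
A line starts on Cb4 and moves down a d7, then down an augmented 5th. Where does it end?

A diminished seventh down from Cb4 is D3.
D3 down an augmented fifth → Gb2 (8 semitones).

Gb2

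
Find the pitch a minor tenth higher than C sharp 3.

The tenth's letter: C up three letter names plus an octave → E.
A minor tenth spans 15 semitones, so from C#3 the target pitch is E4.

E 4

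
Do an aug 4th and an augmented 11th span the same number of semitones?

An augmented fourth spans 6 semitones; an augmented eleventh spans 18 semitones. They differ by 12.

No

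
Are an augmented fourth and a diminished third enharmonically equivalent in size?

An augmented fourth spans 6 semitones; a diminished third spans 2 semitones. They differ by 4.

No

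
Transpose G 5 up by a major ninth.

Two letters up from G (plus an octave) reaches A.
Moving 14 semitones up from G5 (the size of a major ninth) reaches A6.

A 6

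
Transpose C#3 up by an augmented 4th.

The fourth takes the letter from C up to F.
An augmented fourth spans 6 semitones, so from C#3 the target pitch is F##3.

F##3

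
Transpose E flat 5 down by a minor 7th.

The seventh takes the letter from E down to F.
A minor seventh spans 10 semitones, so from Eb5 the target pitch is F4.

F 4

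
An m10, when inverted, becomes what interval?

major 6th

First reduce the compound minor tenth to its simple form, a minor third.
Inverted interval numbers add to nine, so a third pairs with a sixth (3 + 6 = 9).
Quality inverts too: minor becomes major. That makes the inversion a major sixth.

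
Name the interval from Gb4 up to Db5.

perfect fifth

G to D spans five letter names (G-A-B-C-D): a fifth.
Counting semitones, Gb4→Db5 is 7, which is the perfect fifth.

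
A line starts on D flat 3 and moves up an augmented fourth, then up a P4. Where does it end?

An augmented fourth up from Db3 is G3.
Up a perfect fourth from G3: C4 (5 semitones up).

C 4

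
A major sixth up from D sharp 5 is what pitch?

B sharp 5

The sixth takes the letter from D up to B.
Moving 9 semitones up from D#5 (the size of a major sixth) reaches B#5.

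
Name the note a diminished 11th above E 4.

Counting four letter names plus an octave up from E lands on A.
A diminished eleventh is 16 semitones; 16 semitones up from E4 gives Ab5.

A-flat 5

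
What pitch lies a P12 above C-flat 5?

G-flat 6

Counting five letter names plus an octave up from C lands on G.
Moving 19 semitones up from Cb5 (the size of a perfect twelfth) reaches Gb6.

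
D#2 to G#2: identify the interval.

perfect 4th

D to G spans four letter names (D-E-F-G) — that makes it a fourth of some quality.
D#2 to G#2 is 5 semitones, matching the perfect fourth exactly, so the quality is perfect.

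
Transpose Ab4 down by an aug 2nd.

Gbb4

Counting two letter names down from A lands on G.
Moving 3 semitones down from Ab4 (the size of an augmented second) reaches Gbb4.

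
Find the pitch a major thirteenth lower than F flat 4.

A double-flat 2

The thirteenth's letter: F down six letter names plus an octave → A.
A major thirteenth is 21 semitones; 21 semitones down from Fb4 gives Abb2.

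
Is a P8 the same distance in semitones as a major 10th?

A perfect octave is 12 semitones but a major tenth is 16 semitones — different sizes.

No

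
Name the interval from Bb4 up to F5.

P5

B to F spans five letter names (B-C-D-E-F) — that makes it a fifth of some quality.
The perfect fifth spans 7 semitones, and Bb4 to F5 is exactly 7 semitones — so this is a perfect fifth.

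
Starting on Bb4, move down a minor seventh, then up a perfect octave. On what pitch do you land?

C5

A minor seventh down from Bb4 is C4.
A perfect octave up from C4 is C5.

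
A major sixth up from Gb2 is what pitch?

Eb3

The sixth takes the letter from G up to E.
A major sixth spans 9 semitones, so from Gb2 the target pitch is Eb3.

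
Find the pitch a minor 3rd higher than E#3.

The third takes the letter from E up to G.
Moving 3 semitones up from E#3 (the size of a minor third) reaches G#3.

G#3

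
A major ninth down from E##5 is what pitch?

D##4

Counting two letter names plus an octave down from E lands on D.
A major ninth spans 14 semitones, so from E##5 the target pitch is D##4.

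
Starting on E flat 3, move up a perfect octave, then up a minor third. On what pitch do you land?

Eb3 up a perfect octave → Eb4 (12 semitones).
Eb4 up a minor third → Gb4 (3 semitones).

G flat 4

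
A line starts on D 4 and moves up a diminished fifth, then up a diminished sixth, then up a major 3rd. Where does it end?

A double-flat 5

A diminished fifth up from D4 is Ab4.
A diminished sixth up from Ab4 is Fbb5.
A major third up from Fbb5 is Abb5.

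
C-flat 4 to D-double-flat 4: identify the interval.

C to D spans two letter names (C-D) — that makes it a second of some quality.
A major second would be 2 semitones, but Cb4 to Dbb4 is 1 — one semitone narrower, making it a minor second.

minor second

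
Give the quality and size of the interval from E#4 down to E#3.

perfect 8th

Descending from E#4 to E#3 is the same interval as ascending E#3 to E#4.
E to E is the same letter name, plus an octave — that makes it an octave of some quality.
Counting semitones, E#3→E#4 is 12, which is the perfect octave.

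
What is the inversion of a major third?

m6

Inverted interval numbers add to nine, so a third pairs with a sixth (3 + 6 = 9).
Quality inverts too: major becomes minor. That makes the inversion a minor sixth.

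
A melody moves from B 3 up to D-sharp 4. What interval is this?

M3

B to D spans three letter names (B-C-D) — that makes it a third of some quality.
The major third spans 4 semitones, and B3 to D#4 is exactly 4 semitones — so this is a major third.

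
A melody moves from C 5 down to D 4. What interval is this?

Descending from C5 to D4 is the same interval as ascending D4 to C5.
D to C spans seven letter names (D-E-F-G-A-B-C) — that makes it a seventh of some quality.
D4 to C5 is 10 semitones, a half step short of the major seventh (11), so this is minor.

minor seventh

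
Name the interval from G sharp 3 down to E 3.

major third

Descending from G#3 to E3 is the same interval as ascending E3 to G#3.
E to G spans three letter names (E-F-G), so the interval is some kind of third.
The major third spans 4 semitones, and E3 to G#3 is exactly 4 semitones — so this is a major third.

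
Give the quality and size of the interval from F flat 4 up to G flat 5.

major ninth

F to G spans two letter names (F-G), plus an octave, so the interval is some kind of ninth.
The major ninth spans 14 semitones, and Fb4 to Gb5 is exactly 14 semitones — so this is a major ninth.
(Equivalently, a compound major second: a major second plus an octave.)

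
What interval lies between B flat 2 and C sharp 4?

B to C spans two letter names (B-C), plus an octave: a ninth.
The major ninth is 14 semitones; here we have 15, one semitone wider: augmented.
(Equivalently, a compound augmented second: an augmented second plus an octave.)

augmented ninth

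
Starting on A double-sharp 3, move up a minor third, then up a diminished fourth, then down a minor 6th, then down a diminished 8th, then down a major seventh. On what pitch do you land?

Up a minor third from A##3: C##4 (3 semitones up).
Up a diminished fourth from C##4: F#4 (4 semitones up).
A minor sixth down from F#4 is A#3.
A#3 down a diminished octave → A##2 (11 semitones).
A major seventh down from A##2 is B#1.

B sharp 1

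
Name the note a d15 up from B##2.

B#4

The letter stays B (same as the start), shifted two octaves up.
A diminished fifteenth is 23 semitones; 23 semitones up from B##2 gives B#4.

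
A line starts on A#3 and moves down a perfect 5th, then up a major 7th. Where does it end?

A perfect fifth down from A#3 is D#3.
A major seventh up from D#3 is C##4.

C##4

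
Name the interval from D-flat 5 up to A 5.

augmented 5th

D to A spans five letter names (D-E-F-G-A) — that makes it a fifth of some quality.
The perfect fifth is 7 semitones; here we have 8, one semitone wider: augmented.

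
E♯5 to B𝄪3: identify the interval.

d11

Descending from E#5 to B##3 is the same interval as ascending B##3 to E#5.
B to E spans four letter names (B-C-D-E), plus an octave: an eleventh.
A perfect eleventh would be 17 semitones; B##3 to E#5 is 16, one semitone narrower, so the interval is diminished.
(Equivalently, a compound diminished fourth: a diminished fourth plus an octave.)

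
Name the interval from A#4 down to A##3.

diminished 8th

Descending from A#4 to A##3 is the same interval as ascending A##3 to A#4.
A to A is the same letter name, plus an octave, so the interval is some kind of octave.
The perfect octave is 12 semitones; here we have 11, one semitone narrower: diminished.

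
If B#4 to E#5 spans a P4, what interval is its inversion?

Interval numbers invert to sum to nine: 4 + 5 = 9, so a fourth inverts to a fifth.
The quality also flips — perfect stays perfect — giving a perfect fifth.

perfect 5th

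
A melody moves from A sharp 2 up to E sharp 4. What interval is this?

perfect 12th

A to E spans five letter names (A-B-C-D-E), plus an octave, so the interval is some kind of twelfth.
A#2 to E#4 is 19 semitones, matching the perfect twelfth exactly, so the quality is perfect.
(Equivalently, a compound perfect fifth: a perfect fifth plus an octave.)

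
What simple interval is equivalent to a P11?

Each octave removed subtracts seven from the number: 11 − 7 = 4.
That makes a perfect eleventh a compound perfect fourth — an octave plus a perfect fourth.

perfect 4th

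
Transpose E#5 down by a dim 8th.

E##4

For an octave the letter name doesn't change: still E, an octave down.
A diminished octave spans 11 semitones, so from E#5 the target pitch is E##4.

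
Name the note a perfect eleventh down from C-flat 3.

Counting four letter names plus an octave down from C lands on G.
A perfect eleventh is 17 semitones; 17 semitones down from Cb3 gives Gb1.

G-flat 1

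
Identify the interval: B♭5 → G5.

minor third

Descending from Bb5 to G5 is the same interval as ascending G5 to Bb5.
G to B spans three letter names (G-A-B): a third.
G5 to Bb5 is 3 semitones, a half step short of the major third (4), so this is minor.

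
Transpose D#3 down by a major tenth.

Three letters down from D (plus an octave) reaches B.
A major tenth is 16 semitones; 16 semitones down from D#3 gives B1.

B1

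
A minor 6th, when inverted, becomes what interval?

Inverted interval numbers add to nine, so a sixth pairs with a third (6 + 3 = 9).
Quality inverts too: minor becomes major. That makes the inversion a major third.

M3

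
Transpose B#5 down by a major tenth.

Counting three letter names plus an octave down from B lands on G.
A major tenth is 16 semitones; 16 semitones down from B#5 gives G#4.

G#4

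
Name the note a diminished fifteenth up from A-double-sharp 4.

For a fifteenth the letter name doesn't change: still A, two octaves up.
A diminished fifteenth is 23 semitones; 23 semitones up from A##4 gives A#6.

A-sharp 6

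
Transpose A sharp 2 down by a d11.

Counting four letter names plus an octave down from A lands on E.
A diminished eleventh spans 16 semitones, so from A#2 the target pitch is E##1.

E double-sharp 1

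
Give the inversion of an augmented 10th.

First reduce the compound augmented tenth to its simple form, an augmented third.
Inverted interval numbers add to nine, so a third pairs with a sixth (3 + 6 = 9).
And augmented becomes diminished under inversion, so we get a diminished sixth.

diminished sixth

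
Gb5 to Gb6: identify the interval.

perfect octave

G to G is the same letter name, plus an octave, so the interval is some kind of octave.
The perfect octave spans 12 semitones, and Gb5 to Gb6 is exactly 12 semitones — so this is a perfect octave.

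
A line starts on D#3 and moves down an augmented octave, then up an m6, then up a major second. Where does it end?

D#3 down an augmented octave → D2 (13 semitones).
Up a minor sixth from D2: Bb2 (8 semitones up).
Bb2 up a major second → C3 (2 semitones).

C3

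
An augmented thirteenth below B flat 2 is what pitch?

The thirteenth's letter: B down six letter names plus an octave → D.
An augmented thirteenth spans 22 semitones, so from Bb2 the target pitch is Dbb1.

D double-flat 1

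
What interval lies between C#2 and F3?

C to F spans four letter names (C-D-E-F), plus an octave, so the interval is some kind of eleventh.
The perfect eleventh is 17 semitones; here we have 16, one semitone narrower: diminished.
(Equivalently, a compound diminished fourth: a diminished fourth plus an octave.)

diminished 11th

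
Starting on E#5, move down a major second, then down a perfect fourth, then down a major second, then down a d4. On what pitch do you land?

A major second down from E#5 is D#5.
D#5 down a perfect fourth → A#4 (5 semitones).
Down a major second from A#4: G#4 (2 semitones down).
Down a diminished fourth from G#4: D##4 (4 semitones down).

D##4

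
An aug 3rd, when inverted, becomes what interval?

diminished sixth

The rule of nine gives the new number: 9 − 3 = 6, so a third becomes a sixth.
And augmented becomes diminished under inversion, so we get a diminished sixth.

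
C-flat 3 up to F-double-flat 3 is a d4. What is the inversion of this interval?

The rule of nine gives the new number: 9 − 4 = 5, so a fourth becomes a fifth.
And diminished becomes augmented under inversion, so we get an augmented fifth.

augmented fifth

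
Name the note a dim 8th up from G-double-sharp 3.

G-sharp 4

An octave keeps the letter name G, an octave up from G.
A diminished octave is 11 semitones; 11 semitones up from G##3 gives G#4.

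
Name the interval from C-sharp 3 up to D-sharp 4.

major 9th

C to D spans two letter names (C-D), plus an octave: a ninth.
The major ninth spans 14 semitones, and C#3 to D#4 is exactly 14 semitones — so this is a major ninth.
(Equivalently, a compound major second: a major second plus an octave.)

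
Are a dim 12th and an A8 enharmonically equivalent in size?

No

A diminished twelfth spans 18 semitones; an augmented octave spans 13 semitones. They differ by 5.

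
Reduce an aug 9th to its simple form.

Subtracting seven from the interval number removes an octave: 9 − 7 = 2.
That makes an augmented ninth a compound augmented second — an octave plus an augmented second.

A2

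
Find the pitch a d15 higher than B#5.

B7

For a fifteenth the letter name doesn't change: still B, two octaves up.
Moving 23 semitones up from B#5 (the size of a diminished fifteenth) reaches B7.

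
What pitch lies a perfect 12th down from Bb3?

The twelfth's letter: B down five letter names plus an octave → E.
A perfect twelfth is 19 semitones; 19 semitones down from Bb3 gives Eb2.

Eb2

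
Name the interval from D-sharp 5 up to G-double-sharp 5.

D to G spans four letter names (D-E-F-G): a fourth.
The perfect fourth is 5 semitones; here we have 6, one semitone wider: augmented.

augmented 4th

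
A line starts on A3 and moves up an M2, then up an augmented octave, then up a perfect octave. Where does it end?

Up a major second from A3: B3 (2 semitones up).
B3 up an augmented octave → B#4 (13 semitones).
B#4 up a perfect octave → B#5 (12 semitones).

B#5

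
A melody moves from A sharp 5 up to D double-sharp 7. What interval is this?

A to D spans four letter names (A-B-C-D), plus an octave, so the interval is some kind of eleventh.
The perfect eleventh is 17 semitones; here we have 18, one semitone wider: augmented.
(Equivalently, a compound augmented fourth: an augmented fourth plus an octave.)

A11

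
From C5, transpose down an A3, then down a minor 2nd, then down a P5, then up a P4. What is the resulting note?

An augmented third down from C5 is Abb4.
Down a minor second from Abb4: Gb4 (1 semitone down).
A perfect fifth down from Gb4 is Cb4.
Up a perfect fourth from Cb4: Fb4 (5 semitones up).

Fb4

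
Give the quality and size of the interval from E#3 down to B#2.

Descending from E#3 to B#2 is the same interval as ascending B#2 to E#3.
B to E spans four letter names (B-C-D-E): a fourth.
Counting semitones, B#2→E#3 is 5, which is the perfect fourth.

perfect fourth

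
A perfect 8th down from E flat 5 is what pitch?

E flat 4

The letter stays E (same as the start), shifted an octave down.
A perfect octave is 12 semitones; 12 semitones down from Eb5 gives Eb4.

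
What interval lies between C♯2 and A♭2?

C to A spans six letter names (C-D-E-F-G-A) — that makes it a sixth of some quality.
C#2 to Ab2 spans 7 semitones — two semitones narrower than the major sixth (9) — giving a diminished sixth.

d6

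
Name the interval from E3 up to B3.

perfect fifth

E to B spans five letter names (E-F-G-A-B): a fifth.
Counting semitones, E3→B3 is 7, which is the perfect fifth.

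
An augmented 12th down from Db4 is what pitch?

Counting five letter names plus an octave down from D lands on G.
An augmented twelfth is 20 semitones; 20 semitones down from Db4 gives Gbb2.

Gbb2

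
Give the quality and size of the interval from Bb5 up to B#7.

B to B is the same letter name, plus 2 octaves — that makes it a fifteenth of some quality.
The perfect fifteenth is 24 semitones; here we have 26, two semitones wider: doubly augmented.
(Equivalently, a compound doubly augmented octave: a doubly augmented octave plus an octave.)

doubly augmented 15th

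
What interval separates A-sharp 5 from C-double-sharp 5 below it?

Descending from A#5 to C##5 is the same interval as ascending C##5 to A#5.
C to A spans six letter names (C-D-E-F-G-A) — that makes it a sixth of some quality.
At 8 semitones, C##5→A#5 falls one short of a major sixth: minor.

minor sixth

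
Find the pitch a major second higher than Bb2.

C3

Two letter names up from B: C.
A major second is 2 semitones; 2 semitones up from Bb2 gives C3.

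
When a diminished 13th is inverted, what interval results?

First reduce the compound diminished thirteenth to its simple form, a diminished sixth.
Inverted interval numbers add to nine, so a sixth pairs with a third (6 + 3 = 9).
The quality also flips — diminished becomes augmented — giving an augmented third.

A3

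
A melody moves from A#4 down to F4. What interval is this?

augmented third

Descending from A#4 to F4 is the same interval as ascending F4 to A#4.
F to A spans three letter names (F-G-A) — that makes it a third of some quality.
A major third would be 4 semitones; F4 to A#4 is 5, one semitone wider, so the interval is augmented.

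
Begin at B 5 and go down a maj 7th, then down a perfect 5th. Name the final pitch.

Down a major seventh from B5: C5 (11 semitones down).
C5 down a perfect fifth → F4 (7 semitones).

F 4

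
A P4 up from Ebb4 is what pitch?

Four letter names up from E: A.
A perfect fourth spans 5 semitones, so from Ebb4 the target pitch is Abb4.

Abb4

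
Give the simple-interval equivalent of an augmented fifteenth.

augmented 8th

Take out an octave (7 from the number): 15 − 7 = 8.
So an augmented fifteenth is an octave plus an augmented octave. The quality is unchanged.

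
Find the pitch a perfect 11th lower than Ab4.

Eb3

The eleventh's letter: A down four letter names plus an octave → E.
Moving 17 semitones down from Ab4 (the size of a perfect eleventh) reaches Eb3.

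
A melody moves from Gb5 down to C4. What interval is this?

d12

Descending from Gb5 to C4 is the same interval as ascending C4 to Gb5.
C to G spans five letter names (C-D-E-F-G), plus an octave — that makes it a twelfth of some quality.
C4 to Gb5 spans 18 semitones — one semitone narrower than the perfect twelfth (19) — giving a diminished twelfth.
(Equivalently, a compound diminished fifth: a diminished fifth plus an octave.)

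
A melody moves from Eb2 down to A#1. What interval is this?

doubly diminished fifth

Descending from Eb2 to A#1 is the same interval as ascending A#1 to Eb2.
A to E spans five letter names (A-B-C-D-E): a fifth.
The perfect fifth is 7 semitones; here we have 5, two semitones narrower: doubly diminished.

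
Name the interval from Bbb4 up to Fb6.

B to F spans five letter names (B-C-D-E-F), plus an octave: a twelfth.
The perfect twelfth spans 19 semitones, and Bbb4 to Fb6 is exactly 19 semitones — so this is a perfect twelfth.
(Equivalently, a compound perfect fifth: a perfect fifth plus an octave.)

perfect twelfth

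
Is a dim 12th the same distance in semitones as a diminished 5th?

No

A diminished twelfth spans 18 semitones; a diminished fifth spans 6 semitones. They differ by 12.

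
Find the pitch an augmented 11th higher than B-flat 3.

E 5

The eleventh's letter: B up four letter names plus an octave → E.
Moving 18 semitones up from Bb3 (the size of an augmented eleventh) reaches E5.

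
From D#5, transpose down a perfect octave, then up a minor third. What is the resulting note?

F#4

A perfect octave down from D#5 is D#4.
D#4 up a minor third → F#4 (3 semitones).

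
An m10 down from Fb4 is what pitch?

Db3

Counting three letter names plus an octave down from F lands on D.
A minor tenth spans 15 semitones, so from Fb4 the target pitch is Db3.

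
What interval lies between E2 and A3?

E to A spans four letter names (E-F-G-A), plus an octave, so the interval is some kind of eleventh.
Counting semitones, E2→A3 is 17, which is the perfect eleventh.
(Equivalently, a compound perfect fourth: a perfect fourth plus an octave.)

perfect eleventh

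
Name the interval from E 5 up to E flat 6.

diminished 8th

E to E is the same letter name, plus an octave, so the interval is some kind of octave.
The perfect octave is 12 semitones; here we have 11, one semitone narrower: diminished.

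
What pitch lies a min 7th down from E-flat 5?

F 4

Seven letter names down from E: F.
Moving 10 semitones down from Eb5 (the size of a minor seventh) reaches F4.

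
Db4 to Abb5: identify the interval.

D to A spans five letter names (D-E-F-G-A), plus an octave, so the interval is some kind of twelfth.
Db4 to Abb5 spans 18 semitones — one semitone narrower than the perfect twelfth (19) — giving a diminished twelfth.
(Equivalently, a compound diminished fifth: a diminished fifth plus an octave.)

diminished twelfth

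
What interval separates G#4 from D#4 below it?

Descending from G#4 to D#4 is the same interval as ascending D#4 to G#4.
D to G spans four letter names (D-E-F-G) — that makes it a fourth of some quality.
D#4 to G#4 is 5 semitones, matching the perfect fourth exactly, so the quality is perfect.

perfect fourth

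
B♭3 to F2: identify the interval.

Descending from Bb3 to F2 is the same interval as ascending F2 to Bb3.
F to B spans four letter names (F-G-A-B), plus an octave, so the interval is some kind of eleventh.
F2 to Bb3 is 17 semitones, matching the perfect eleventh exactly, so the quality is perfect.
(Equivalently, a compound perfect fourth: a perfect fourth plus an octave.)

perfect eleventh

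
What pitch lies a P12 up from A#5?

Five letters up from A (plus an octave) reaches E.
A perfect twelfth is 19 semitones; 19 semitones up from A#5 gives E#7.

E#7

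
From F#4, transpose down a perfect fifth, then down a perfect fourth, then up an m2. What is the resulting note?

Down a perfect fifth from F#4: B3 (7 semitones down).
B3 down a perfect fourth → F#3 (5 semitones).
F#3 up a minor second → G3 (1 semitone).

G3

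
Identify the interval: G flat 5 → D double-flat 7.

diminished twelfth

G to D spans five letter names (G-A-B-C-D), plus an octave, so the interval is some kind of twelfth.
Gb5 to Dbb7 spans 18 semitones — one semitone narrower than the perfect twelfth (19) — giving a diminished twelfth.
(Equivalently, a compound diminished fifth: a diminished fifth plus an octave.)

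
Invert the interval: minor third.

major 6th

Interval numbers invert to sum to nine: 3 + 6 = 9, so a third inverts to a sixth.
Quality inverts too: minor becomes major. That makes the inversion a major sixth.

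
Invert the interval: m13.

major 3rd

First reduce the compound minor thirteenth to its simple form, a minor sixth.
Interval numbers invert to sum to nine: 6 + 3 = 9, so a sixth inverts to a third.
Quality inverts too: minor becomes major. That makes the inversion a major third.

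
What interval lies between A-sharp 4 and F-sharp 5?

A to F spans six letter names (A-B-C-D-E-F) — that makes it a sixth of some quality.
A#4 to F#5 is 8 semitones, a half step short of the major sixth (9), so this is minor.

minor 6th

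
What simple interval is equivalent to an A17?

A3

Subtracting seven from the interval number removes an octave: 17 − 14 = 3.
That makes an augmented seventeenth a compound augmented third — 2 octaves plus an augmented third.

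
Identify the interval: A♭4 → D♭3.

P12

Descending from Ab4 to Db3 is the same interval as ascending Db3 to Ab4.
D to A spans five letter names (D-E-F-G-A), plus an octave, so the interval is some kind of twelfth.
Db3 to Ab4 is 19 semitones, matching the perfect twelfth exactly, so the quality is perfect.
(Equivalently, a compound perfect fifth: a perfect fifth plus an octave.)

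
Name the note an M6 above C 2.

A 2

The sixth takes the letter from C up to A.
A major sixth is 9 semitones; 9 semitones up from C2 gives A2.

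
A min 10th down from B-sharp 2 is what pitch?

The tenth's letter: B down three letter names plus an octave → G.
Moving 15 semitones down from B#2 (the size of a minor tenth) reaches G##1.

G-double-sharp 1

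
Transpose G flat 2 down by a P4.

D flat 2

The fourth takes the letter from G down to D.
A perfect fourth spans 5 semitones, so from Gb2 the target pitch is Db2.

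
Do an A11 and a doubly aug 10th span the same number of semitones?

Yes

Both span 18 semitones: an augmented eleventh and a doubly augmented tenth are the same chromatic distance.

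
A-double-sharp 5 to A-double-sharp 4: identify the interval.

Descending from A##5 to A##4 is the same interval as ascending A##4 to A##5.
A to A is the same letter name, plus an octave: an octave.
The perfect octave spans 12 semitones, and A##4 to A##5 is exactly 12 semitones — so this is a perfect octave.

perfect octave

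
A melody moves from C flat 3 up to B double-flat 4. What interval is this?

C to B spans seven letter names (C-D-E-F-G-A-B), plus an octave: a fourteenth.
At 22 semitones, Cb3→Bbb4 falls one short of a major fourteenth: minor.
(Equivalently, a compound minor seventh: a minor seventh plus an octave.)

m14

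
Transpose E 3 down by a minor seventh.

F sharp 2

The seventh takes the letter from E down to F.
Moving 10 semitones down from E3 (the size of a minor seventh) reaches F#2.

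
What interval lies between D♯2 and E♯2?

major second

D to E spans two letter names (D-E) — that makes it a second of some quality.
D#2 to E#2 is 2 semitones, matching the major second exactly, so the quality is major.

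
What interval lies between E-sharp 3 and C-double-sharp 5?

major 13th

E to C spans six letter names (E-F-G-A-B-C), plus an octave — that makes it a thirteenth of some quality.
Counting semitones, E#3→C##5 is 21, which is the major thirteenth.
(Equivalently, a compound major sixth: a major sixth plus an octave.)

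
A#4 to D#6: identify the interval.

A to D spans four letter names (A-B-C-D), plus an octave: an eleventh.
The perfect eleventh spans 17 semitones, and A#4 to D#6 is exactly 17 semitones — so this is a perfect eleventh.
(Equivalently, a compound perfect fourth: a perfect fourth plus an octave.)

P11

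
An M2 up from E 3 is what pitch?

Two letter names up from E: F.
A major second spans 2 semitones, so from E3 the target pitch is F#3.

F-sharp 3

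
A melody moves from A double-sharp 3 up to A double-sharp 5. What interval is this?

perfect 15th

A to A is the same letter name, plus 2 octaves, so the interval is some kind of fifteenth.
The perfect fifteenth spans 24 semitones, and A##3 to A##5 is exactly 24 semitones — so this is a perfect fifteenth.
(Equivalently, a compound perfect octave: a perfect octave plus an octave.)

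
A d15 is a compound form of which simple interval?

Subtracting seven from the interval number removes an octave: 15 − 7 = 8.
That makes a diminished fifteenth a compound diminished octave — an octave plus a diminished octave.

d8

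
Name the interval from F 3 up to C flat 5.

F to C spans five letter names (F-G-A-B-C), plus an octave, so the interval is some kind of twelfth.
F3 to Cb5 spans 18 semitones — one semitone narrower than the perfect twelfth (19) — giving a diminished twelfth.
(Equivalently, a compound diminished fifth: a diminished fifth plus an octave.)

diminished 12th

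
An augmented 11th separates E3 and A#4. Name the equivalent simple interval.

augmented fourth

Subtracting seven from the interval number removes an octave: 11 − 7 = 4.
That makes an augmented eleventh a compound augmented fourth — an octave plus an augmented fourth.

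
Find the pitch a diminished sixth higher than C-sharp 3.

Six letter names up from C: A.
Moving 7 semitones up from C#3 (the size of a diminished sixth) reaches Ab3.

A-flat 3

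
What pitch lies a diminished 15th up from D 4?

D flat 6

The letter stays D (same as the start), shifted two octaves up.
Moving 23 semitones up from D4 (the size of a diminished fifteenth) reaches Db6.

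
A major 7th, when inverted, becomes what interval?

Inverted interval numbers add to nine, so a seventh pairs with a second (7 + 2 = 9).
And major becomes minor under inversion, so we get a minor second.

m2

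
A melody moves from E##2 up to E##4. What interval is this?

perfect fifteenth

E to E is the same letter name, plus 2 octaves, so the interval is some kind of fifteenth.
E##2 to E##4 is 24 semitones, matching the perfect fifteenth exactly, so the quality is perfect.
(Equivalently, a compound perfect octave: a perfect octave plus an octave.)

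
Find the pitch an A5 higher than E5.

B#5

Counting five letter names up from E lands on B.
An augmented fifth spans 8 semitones, so from E5 the target pitch is B#5.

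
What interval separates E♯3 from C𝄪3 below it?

Descending from E#3 to C##3 is the same interval as ascending C##3 to E#3.
C to E spans three letter names (C-D-E) — that makes it a third of some quality.
C##3 to E#3 is 3 semitones, a half step short of the major third (4), so this is minor.

minor third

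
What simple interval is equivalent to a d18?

Take out 2 octaves (14 from the number): 18 − 14 = 4.
So a diminished eighteenth is 2 octaves plus a diminished fourth. The quality is unchanged.

diminished fourth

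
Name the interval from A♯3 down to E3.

augmented 4th

Descending from A#3 to E3 is the same interval as ascending E3 to A#3.
E to A spans four letter names (E-F-G-A): a fourth.
E3 to A#3 spans 6 semitones — one semitone wider than the perfect fourth (5) — giving an augmented fourth.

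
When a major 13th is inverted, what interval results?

First reduce the compound major thirteenth to its simple form, a major sixth.
Interval numbers invert to sum to nine: 6 + 3 = 9, so a sixth inverts to a third.
And major becomes minor under inversion, so we get a minor third.

m3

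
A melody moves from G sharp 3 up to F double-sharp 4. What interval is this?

major 7th

G to F spans seven letter names (G-A-B-C-D-E-F) — that makes it a seventh of some quality.
Counting semitones, G#3→F##4 is 11, which is the major seventh.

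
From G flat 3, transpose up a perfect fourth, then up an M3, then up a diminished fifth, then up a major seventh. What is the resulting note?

A flat 5

A perfect fourth up from Gb3 is Cb4.
Up a major third from Cb4: Eb4 (4 semitones up).
A diminished fifth up from Eb4 is Bbb4.
Up a major seventh from Bbb4: Ab5 (11 semitones up).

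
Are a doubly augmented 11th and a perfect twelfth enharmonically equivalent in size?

Both span 19 semitones: a doubly augmented eleventh and a perfect twelfth are the same chromatic distance.

Yes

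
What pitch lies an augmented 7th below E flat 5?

F double-flat 4

Seven letter names down from E: F.
An augmented seventh is 12 semitones; 12 semitones down from Eb5 gives Fbb4.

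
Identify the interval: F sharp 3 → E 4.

minor seventh

F to E spans seven letter names (F-G-A-B-C-D-E): a seventh.
At 10 semitones, F#3→E4 falls one short of a major seventh: minor.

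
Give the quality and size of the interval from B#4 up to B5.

B to B is the same letter name, plus an octave, so the interval is some kind of octave.
A perfect octave would be 12 semitones; B#4 to B5 is 11, one semitone narrower, so the interval is diminished.

d8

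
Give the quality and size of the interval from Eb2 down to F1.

minor seventh

Descending from Eb2 to F1 is the same interval as ascending F1 to Eb2.
F to E spans seven letter names (F-G-A-B-C-D-E), so the interval is some kind of seventh.
F1 to Eb2 is 10 semitones, a half step short of the major seventh (11), so this is minor.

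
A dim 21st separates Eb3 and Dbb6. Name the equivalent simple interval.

Each octave removed subtracts seven from the number: 21 − 14 = 7.
So a diminished twenty-first is 2 octaves plus a diminished seventh. The quality is unchanged.

d7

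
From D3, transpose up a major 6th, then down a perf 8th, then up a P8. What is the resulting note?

A major sixth up from D3 is B3.
Down a perfect octave from B3: B2 (12 semitones down).
Up a perfect octave from B2: B3 (12 semitones up).

B3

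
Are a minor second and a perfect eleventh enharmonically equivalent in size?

A minor second is 1 semitone but a perfect eleventh is 17 semitones — different sizes.

No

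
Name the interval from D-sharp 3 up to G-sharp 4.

perfect eleventh

D to G spans four letter names (D-E-F-G), plus an octave — that makes it an eleventh of some quality.
D#3 to G#4 is 17 semitones, matching the perfect eleventh exactly, so the quality is perfect.
(Equivalently, a compound perfect fourth: a perfect fourth plus an octave.)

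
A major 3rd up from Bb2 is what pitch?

Counting three letter names up from B lands on D.
Moving 4 semitones up from Bb2 (the size of a major third) reaches D3.

D3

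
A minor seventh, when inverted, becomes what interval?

major 2nd

Inverted interval numbers add to nine, so a seventh pairs with a second (7 + 2 = 9).
The quality also flips — minor becomes major — giving a major second.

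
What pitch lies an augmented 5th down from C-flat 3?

Counting five letter names down from C lands on F.
Moving 8 semitones down from Cb3 (the size of an augmented fifth) reaches Fbb2.

F-double-flat 2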